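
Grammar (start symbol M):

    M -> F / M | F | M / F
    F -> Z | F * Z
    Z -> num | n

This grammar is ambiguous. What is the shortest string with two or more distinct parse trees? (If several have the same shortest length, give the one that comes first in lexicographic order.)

n / n

length 1: no string has ≥2 trees
length 3: n / n has 2 parse trees

Two derivations of n / n:
  M ⇒ F / M ⇒ Z / M ⇒ n / M ⇒ n / F ⇒ n / Z ⇒ n / n
  M ⇒ M / F ⇒ F / F ⇒ Z / F ⇒ n / F ⇒ n / Z ⇒ n / n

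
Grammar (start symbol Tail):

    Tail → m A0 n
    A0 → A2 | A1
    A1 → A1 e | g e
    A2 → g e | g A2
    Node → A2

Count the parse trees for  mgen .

Parse trees for mgen:
  [Tail m [A0 [A2 g e]] n]
  [Tail m [A0 [A1 g e]] n]

2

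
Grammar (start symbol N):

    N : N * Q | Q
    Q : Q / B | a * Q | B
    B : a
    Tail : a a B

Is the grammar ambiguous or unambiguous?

Witness: a * a

Derivation 1: N ⇒ N * Q ⇒ Q * Q ⇒ B * Q ⇒ a * Q ⇒ a * B ⇒ a * a
Derivation 2: N ⇒ Q ⇒ a * Q ⇒ a * B ⇒ a * a

Two distinct leftmost derivations for the same string.

Ambiguous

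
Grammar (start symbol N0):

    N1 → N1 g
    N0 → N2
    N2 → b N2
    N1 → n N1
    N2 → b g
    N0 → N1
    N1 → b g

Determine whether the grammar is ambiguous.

Ambiguous

Witness: b g

Derivation 1: N0 ⇒ N2 ⇒ b g
Derivation 2: N0 ⇒ N1 ⇒ b g

Two distinct leftmost derivations for the same string.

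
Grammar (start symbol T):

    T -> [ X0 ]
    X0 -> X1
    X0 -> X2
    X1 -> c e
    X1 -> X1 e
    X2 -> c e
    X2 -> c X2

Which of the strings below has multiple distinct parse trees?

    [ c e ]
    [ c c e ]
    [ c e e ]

[ c e ]: 2 trees
[ c c e ]: 1 tree
[ c e e ]: 1 tree

[ c e ]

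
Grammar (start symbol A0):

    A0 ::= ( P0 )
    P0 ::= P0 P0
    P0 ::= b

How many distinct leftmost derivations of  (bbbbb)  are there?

Parse trees for (bbbbb) (showing first 6 of 14):
  [A0 ( [P0 [P0 b] [P0 [P0 b] [P0 [P0 b] [P0 [P0 b] [P0 b]]]]] )]
  [A0 ( [P0 [P0 b] [P0 [P0 b] [P0 [P0 [P0 b] [P0 b]] [P0 b]]]] )]
  [A0 ( [P0 [P0 b] [P0 [P0 [P0 b] [P0 b]] [P0 [P0 b] [P0 b]]]] )]
  [A0 ( [P0 [P0 b] [P0 [P0 [P0 b] [P0 [P0 b] [P0 b]]] [P0 b]]] )]
  [A0 ( [P0 [P0 b] [P0 [P0 [P0 [P0 b] [P0 b]] [P0 b]] [P0 b]]] )]
  [A0 ( [P0 [P0 [P0 b] [P0 b]] [P0 [P0 b] [P0 [P0 b] [P0 b]]]] )]

14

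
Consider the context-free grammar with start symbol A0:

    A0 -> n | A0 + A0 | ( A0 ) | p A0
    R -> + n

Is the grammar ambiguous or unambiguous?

Ambiguous

Witness: p n + n

Derivation 1: A0 ⇒ A0 + A0 ⇒ p A0 + A0 ⇒ p n + A0 ⇒ p n + n
Derivation 2: A0 ⇒ p A0 ⇒ p A0 + A0 ⇒ p n + A0 ⇒ p n + n

Two distinct leftmost derivations for the same string.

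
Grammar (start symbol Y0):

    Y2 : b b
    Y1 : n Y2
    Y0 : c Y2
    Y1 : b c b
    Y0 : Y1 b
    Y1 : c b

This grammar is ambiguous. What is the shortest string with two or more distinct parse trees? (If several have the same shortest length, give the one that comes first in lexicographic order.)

length 3: c b b has 2 parse trees

Two derivations of c b b:
  Y0 ⇒ c Y2 ⇒ c b b
  Y0 ⇒ Y1 b ⇒ c b b

c b b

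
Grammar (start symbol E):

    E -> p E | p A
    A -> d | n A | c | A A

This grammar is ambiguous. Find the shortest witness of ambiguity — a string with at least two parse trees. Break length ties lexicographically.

p c c c

length 2: no string has ≥2 trees
length 3: no string has ≥2 trees
length 4: p c c c has 2 parse trees

Two derivations of p c c c:
  E ⇒ p A ⇒ p A A ⇒ p c A ⇒ p c A A ⇒ p c c A ⇒ p c c c
  E ⇒ p A ⇒ p A A ⇒ p A A A ⇒ p c A A ⇒ p c c A ⇒ p c c c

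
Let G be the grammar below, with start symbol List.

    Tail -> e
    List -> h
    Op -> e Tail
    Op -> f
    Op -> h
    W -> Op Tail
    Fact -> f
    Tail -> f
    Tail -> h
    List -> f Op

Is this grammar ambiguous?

Only List, Op, Tail are reachable from List; ignoring the rest: Restricted to the reachable nonterminals, every rule has the form A → t or A → t B, and no two rules for the same A share a first terminal. The grammar encodes a DFA — one run per string.

Unambiguous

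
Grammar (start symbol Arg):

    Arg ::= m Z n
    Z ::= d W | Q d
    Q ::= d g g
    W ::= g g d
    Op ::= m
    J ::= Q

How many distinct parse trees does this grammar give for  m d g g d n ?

Parse trees for m d g g d n:
  [Arg m [Z d [W g g d]] n]
  [Arg m [Z [Q d g g] d] n]

2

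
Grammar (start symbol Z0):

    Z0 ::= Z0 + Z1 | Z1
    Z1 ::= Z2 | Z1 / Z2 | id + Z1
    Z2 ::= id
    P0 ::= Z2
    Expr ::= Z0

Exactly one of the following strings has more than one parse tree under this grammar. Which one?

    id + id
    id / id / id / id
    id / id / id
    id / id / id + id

id + id: 2 trees
id / id / id / id: 1 tree
id / id / id: 1 tree
id / id / id + id: 1 tree

id + id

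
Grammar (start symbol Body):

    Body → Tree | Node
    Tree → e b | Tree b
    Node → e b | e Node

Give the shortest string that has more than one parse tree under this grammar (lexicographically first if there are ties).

length 2: e b has 2 parse trees

Two derivations of e b:
  Body ⇒ Tree ⇒ e b
  Body ⇒ Node ⇒ e b

e b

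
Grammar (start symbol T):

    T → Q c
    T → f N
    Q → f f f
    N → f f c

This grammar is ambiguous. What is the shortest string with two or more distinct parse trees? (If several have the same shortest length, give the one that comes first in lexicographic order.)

length 4: f f f c has 2 parse trees

Two derivations of f f f c:
  T ⇒ Q c ⇒ f f f c
  T ⇒ f N ⇒ f f f c

f f f c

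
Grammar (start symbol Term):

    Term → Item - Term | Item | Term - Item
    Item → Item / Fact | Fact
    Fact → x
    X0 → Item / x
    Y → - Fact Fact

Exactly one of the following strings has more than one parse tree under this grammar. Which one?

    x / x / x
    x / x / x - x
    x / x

x / x / x - x

x / x / x: 1 tree
x / x / x - x: 2 trees
x / x: 1 tree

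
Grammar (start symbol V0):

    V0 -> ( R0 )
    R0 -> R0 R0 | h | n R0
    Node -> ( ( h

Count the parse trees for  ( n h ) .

Parse trees for ( n h ):
  [V0 ( [R0 n [R0 h]] )]

1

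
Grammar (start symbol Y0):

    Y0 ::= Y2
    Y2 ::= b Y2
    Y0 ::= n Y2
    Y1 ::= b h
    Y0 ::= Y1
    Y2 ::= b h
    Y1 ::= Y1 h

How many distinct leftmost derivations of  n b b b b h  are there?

1

Parse trees for n b b b b h:
  [Y0 n [Y2 b [Y2 b [Y2 b [Y2 b h]]]]]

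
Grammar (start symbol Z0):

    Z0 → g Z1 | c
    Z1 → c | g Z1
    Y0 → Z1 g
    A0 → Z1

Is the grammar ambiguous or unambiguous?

(Y0, A0 are unreachable from Z0, so their rules don't affect L(Z0).) The reachable rules are right-linear with at most one rule per (nonterminal, next-terminal) pair. Each input token forces the next rule, so parsing is deterministic.

Unambiguous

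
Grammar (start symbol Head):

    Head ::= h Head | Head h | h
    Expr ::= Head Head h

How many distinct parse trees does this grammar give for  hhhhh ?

16

Parse trees for hhhhh (showing first 6 of 16):
  [Head h [Head h [Head h [Head h [Head h]]]]]
  [Head h [Head h [Head h [Head [Head h] h]]]]
  [Head h [Head h [Head [Head h [Head h]] h]]]
  [Head h [Head h [Head [Head [Head h] h] h]]]
  [Head h [Head [Head h [Head h [Head h]]] h]]
  [Head h [Head [Head h [Head [Head h] h]] h]]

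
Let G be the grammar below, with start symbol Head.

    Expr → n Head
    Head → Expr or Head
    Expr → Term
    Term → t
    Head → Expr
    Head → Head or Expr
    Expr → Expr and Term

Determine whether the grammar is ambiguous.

Ambiguous

Witness: t or t

Derivation 1: Head ⇒ Expr or Head ⇒ Term or Head ⇒ t or Head ⇒ t or Expr ⇒ t or Term ⇒ t or t
Derivation 2: Head ⇒ Head or Expr ⇒ Expr or Expr ⇒ Term or Expr ⇒ t or Expr ⇒ t or Term ⇒ t or t

Two distinct leftmost derivations for the same string.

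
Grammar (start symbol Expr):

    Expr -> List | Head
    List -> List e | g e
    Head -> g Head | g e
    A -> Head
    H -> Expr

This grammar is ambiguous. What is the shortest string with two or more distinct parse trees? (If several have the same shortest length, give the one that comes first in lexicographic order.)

length 2: g e has 2 parse trees

Two derivations of g e:
  Expr ⇒ List ⇒ g e
  Expr ⇒ Head ⇒ g e

g e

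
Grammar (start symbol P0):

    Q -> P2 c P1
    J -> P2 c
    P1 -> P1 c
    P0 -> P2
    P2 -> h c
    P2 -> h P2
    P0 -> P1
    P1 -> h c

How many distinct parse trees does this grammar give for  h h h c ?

1

Parse trees for h h h c:
  [P0 [P2 h [P2 h [P2 h c]]]]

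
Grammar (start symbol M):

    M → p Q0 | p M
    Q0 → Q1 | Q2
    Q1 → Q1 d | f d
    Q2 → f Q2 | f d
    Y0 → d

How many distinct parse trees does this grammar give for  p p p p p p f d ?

Parse trees for p p p p p p f d:
  [M p [M p [M p [M p [M p [M p [Q0 [Q1 f d]]]]]]]]
  [M p [M p [M p [M p [M p [M p [Q0 [Q2 f d]]]]]]]]

2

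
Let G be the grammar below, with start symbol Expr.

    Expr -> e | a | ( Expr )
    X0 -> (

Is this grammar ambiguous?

Only Expr is reachable from Expr; ignoring the rest: Each string is a nest of matched brackets around a single atom. An opening bracket forces the recursive rule; an atom forces the base rule.

Unambiguous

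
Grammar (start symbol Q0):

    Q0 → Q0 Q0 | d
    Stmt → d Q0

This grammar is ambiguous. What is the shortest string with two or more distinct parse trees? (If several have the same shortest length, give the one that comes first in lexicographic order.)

length 1: no string has ≥2 trees
length 2: no string has ≥2 trees
length 3: d d d has 2 parse trees

Two derivations of d d d:
  Q0 ⇒ Q0 Q0 ⇒ Q0 Q0 Q0 ⇒ d Q0 Q0 ⇒ d d Q0 ⇒ d d d
  Q0 ⇒ Q0 Q0 ⇒ d Q0 ⇒ d Q0 Q0 ⇒ d d Q0 ⇒ d d d

d d d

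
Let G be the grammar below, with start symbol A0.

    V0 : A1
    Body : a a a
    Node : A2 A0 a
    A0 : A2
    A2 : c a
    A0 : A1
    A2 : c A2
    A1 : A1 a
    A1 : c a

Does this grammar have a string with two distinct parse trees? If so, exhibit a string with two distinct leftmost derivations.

Witness: c a

Derivation 1: A0 ⇒ A2 ⇒ c a
Derivation 2: A0 ⇒ A1 ⇒ c a

Two distinct leftmost derivations for the same string.

Ambiguous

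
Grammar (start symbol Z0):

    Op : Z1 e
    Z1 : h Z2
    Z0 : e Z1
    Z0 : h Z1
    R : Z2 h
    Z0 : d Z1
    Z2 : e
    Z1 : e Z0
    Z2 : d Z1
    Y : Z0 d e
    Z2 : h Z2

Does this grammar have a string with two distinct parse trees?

Unambiguous

Only Z0, Z1, Z2 are reachable from Z0; ignoring the rest: The reachable rules are right-linear with at most one rule per (nonterminal, next-terminal) pair. Each input token forces the next rule, so parsing is deterministic.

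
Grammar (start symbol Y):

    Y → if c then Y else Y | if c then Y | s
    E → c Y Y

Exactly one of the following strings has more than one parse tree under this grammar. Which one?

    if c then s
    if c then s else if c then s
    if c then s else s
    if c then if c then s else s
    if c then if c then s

if c then if c then s else s

if c then s: 1 tree
if c then s else if c then s: 1 tree
if c then s else s: 1 tree
if c then if c then s else s: 2 trees
if c then if c then s: 1 tree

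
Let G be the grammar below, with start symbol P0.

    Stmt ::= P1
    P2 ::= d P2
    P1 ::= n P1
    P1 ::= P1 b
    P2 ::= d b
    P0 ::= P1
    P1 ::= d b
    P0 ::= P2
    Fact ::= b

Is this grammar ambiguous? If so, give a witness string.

Ambiguous

Witness: d b

Derivation 1: P0 ⇒ P1 ⇒ d b
Derivation 2: P0 ⇒ P2 ⇒ d b

Two distinct leftmost derivations for the same string.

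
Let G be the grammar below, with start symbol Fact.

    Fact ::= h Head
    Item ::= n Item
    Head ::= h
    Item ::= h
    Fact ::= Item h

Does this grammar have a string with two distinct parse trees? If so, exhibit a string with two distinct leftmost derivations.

Ambiguous

Witness: h h

Derivation 1: Fact ⇒ h Head ⇒ h h
Derivation 2: Fact ⇒ Item h ⇒ h h

Two distinct leftmost derivations for the same string.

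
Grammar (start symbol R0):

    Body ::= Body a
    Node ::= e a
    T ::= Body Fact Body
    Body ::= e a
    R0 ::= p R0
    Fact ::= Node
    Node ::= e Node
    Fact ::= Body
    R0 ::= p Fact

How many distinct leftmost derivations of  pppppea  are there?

2

Parse trees for pppppea:
  [R0 p [R0 p [R0 p [R0 p [R0 p [Fact [Node e a]]]]]]]
  [R0 p [R0 p [R0 p [R0 p [R0 p [Fact [Body e a]]]]]]]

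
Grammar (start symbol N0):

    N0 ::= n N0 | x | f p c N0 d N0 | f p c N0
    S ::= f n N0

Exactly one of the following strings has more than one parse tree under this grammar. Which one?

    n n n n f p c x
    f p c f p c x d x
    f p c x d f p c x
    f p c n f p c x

f p c f p c x d x

n n n n f p c x: 1 tree
f p c f p c x d x: 2 trees
f p c x d f p c x: 1 tree
f p c n f p c x: 1 tree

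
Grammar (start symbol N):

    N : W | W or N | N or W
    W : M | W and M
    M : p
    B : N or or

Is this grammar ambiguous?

Witness: p or p

Derivation 1: N ⇒ W or N ⇒ M or N ⇒ p or N ⇒ p or W ⇒ p or M ⇒ p or p
Derivation 2: N ⇒ N or W ⇒ W or W ⇒ M or W ⇒ p or W ⇒ p or M ⇒ p or p

Two distinct leftmost derivations for the same string.

Ambiguous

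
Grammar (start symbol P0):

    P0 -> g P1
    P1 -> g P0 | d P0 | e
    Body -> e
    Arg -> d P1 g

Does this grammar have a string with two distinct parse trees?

Unambiguous

Only P0, P1 are reachable from P0; ignoring the rest: The reachable rules are right-linear with at most one rule per (nonterminal, next-terminal) pair. Each input token forces the next rule, so parsing is deterministic.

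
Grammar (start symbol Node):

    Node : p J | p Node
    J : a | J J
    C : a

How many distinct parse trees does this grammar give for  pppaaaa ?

5

Parse trees for pppaaaa:
  [Node p [Node p [Node p [J [J a] [J [J a] [J [J a] [J a]]]]]]]
  [Node p [Node p [Node p [J [J a] [J [J [J a] [J a]] [J a]]]]]]
  [Node p [Node p [Node p [J [J [J a] [J a]] [J [J a] [J a]]]]]]
  [Node p [Node p [Node p [J [J [J a] [J [J a] [J a]]] [J a]]]]]
  [Node p [Node p [Node p [J [J [J [J a] [J a]] [J a]] [J a]]]]]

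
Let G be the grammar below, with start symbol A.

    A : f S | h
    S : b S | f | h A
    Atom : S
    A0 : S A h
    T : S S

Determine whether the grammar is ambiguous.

Only A, S are reachable from A; ignoring the rest: Restricted to the reachable nonterminals, every rule has the form A → t or A → t B, and no two rules for the same A share a first terminal. The grammar encodes a DFA — one run per string.

Unambiguous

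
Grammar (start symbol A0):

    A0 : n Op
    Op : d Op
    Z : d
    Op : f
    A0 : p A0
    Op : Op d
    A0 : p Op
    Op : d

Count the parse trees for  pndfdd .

Parse trees for pndfdd:
  [A0 p [A0 n [Op d [Op [Op [Op f] d] d]]]]
  [A0 p [A0 n [Op [Op d [Op [Op f] d]] d]]]
  [A0 p [A0 n [Op [Op [Op d [Op f]] d] d]]]

3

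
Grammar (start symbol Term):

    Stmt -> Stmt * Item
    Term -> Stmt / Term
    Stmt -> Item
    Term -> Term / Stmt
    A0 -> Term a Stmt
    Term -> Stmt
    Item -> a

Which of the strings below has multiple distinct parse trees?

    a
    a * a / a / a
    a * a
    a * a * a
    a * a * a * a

a: 1 tree
a * a / a / a: 4 trees
a * a: 1 tree
a * a * a: 1 tree
a * a * a * a: 1 tree

a * a / a / a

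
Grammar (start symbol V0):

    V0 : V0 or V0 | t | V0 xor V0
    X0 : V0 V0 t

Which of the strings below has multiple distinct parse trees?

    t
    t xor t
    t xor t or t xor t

t xor t or t xor t

t: 1 tree
t xor t: 1 tree
t xor t or t xor t: 5 trees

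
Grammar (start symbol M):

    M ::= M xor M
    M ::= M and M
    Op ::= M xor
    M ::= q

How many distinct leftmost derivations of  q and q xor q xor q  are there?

Parse trees for q and q xor q xor q:
  [M [M [M q] and [M q]] xor [M [M q] xor [M q]]]
  [M [M [M [M q] and [M q]] xor [M q]] xor [M q]]
  [M [M [M q] and [M [M q] xor [M q]]] xor [M q]]
  [M [M q] and [M [M q] xor [M [M q] xor [M q]]]]
  [M [M q] and [M [M [M q] xor [M q]] xor [M q]]]

5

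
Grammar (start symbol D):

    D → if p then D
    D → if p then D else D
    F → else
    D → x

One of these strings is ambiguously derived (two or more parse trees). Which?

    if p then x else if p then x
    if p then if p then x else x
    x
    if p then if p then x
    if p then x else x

if p then x else if p then x: 1 tree
if p then if p then x else x: 2 trees
x: 1 tree
if p then if p then x: 1 tree
if p then x else x: 1 tree

if p then if p then x else x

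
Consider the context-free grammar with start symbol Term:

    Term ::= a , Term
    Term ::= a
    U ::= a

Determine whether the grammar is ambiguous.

Unambiguous

Only Term is reachable from Term; ignoring the rest: The reachable grammar is A → atom sep A | atom. Each atom is followed by either the separator (recurse) or end-of-string (stop) — no choice point.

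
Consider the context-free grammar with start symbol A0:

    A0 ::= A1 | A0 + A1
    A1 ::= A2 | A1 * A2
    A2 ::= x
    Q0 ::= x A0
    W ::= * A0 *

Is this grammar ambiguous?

Unambiguous

(Q0, W are unreachable from A0, so their rules don't affect L(A0).) A0 → A0 + A1 | A1  ;  A1 → A1 * A2 | A2  — a left-associative chain with A2 at the bottom. Each string factors uniquely by precedence.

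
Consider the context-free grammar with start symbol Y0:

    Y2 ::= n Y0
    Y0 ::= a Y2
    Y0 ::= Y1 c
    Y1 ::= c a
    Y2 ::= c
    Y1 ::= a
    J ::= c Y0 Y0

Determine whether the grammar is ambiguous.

Witness: a c

Derivation 1: Y0 ⇒ a Y2 ⇒ a c
Derivation 2: Y0 ⇒ Y1 c ⇒ a c

Two distinct leftmost derivations for the same string.

Ambiguous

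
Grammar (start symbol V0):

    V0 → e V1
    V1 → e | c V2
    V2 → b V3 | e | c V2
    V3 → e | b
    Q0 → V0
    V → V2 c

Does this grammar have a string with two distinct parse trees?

(Q0, V are unreachable from V0, so their rules don't affect L(V0).) Restricted to the reachable nonterminals, every rule has the form A → t or A → t B, and no two rules for the same A share a first terminal. The grammar encodes a DFA — one run per string.

Unambiguous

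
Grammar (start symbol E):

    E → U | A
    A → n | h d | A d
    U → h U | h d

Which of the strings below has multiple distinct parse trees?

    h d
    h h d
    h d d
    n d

h d

h d: 2 trees
h h d: 1 tree
h d d: 1 tree
n d: 1 tree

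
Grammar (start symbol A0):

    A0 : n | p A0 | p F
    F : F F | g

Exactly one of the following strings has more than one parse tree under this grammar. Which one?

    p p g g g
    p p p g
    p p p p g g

p p g g g

p p g g g: 2 trees
p p p g: 1 tree
p p p p g g: 1 tree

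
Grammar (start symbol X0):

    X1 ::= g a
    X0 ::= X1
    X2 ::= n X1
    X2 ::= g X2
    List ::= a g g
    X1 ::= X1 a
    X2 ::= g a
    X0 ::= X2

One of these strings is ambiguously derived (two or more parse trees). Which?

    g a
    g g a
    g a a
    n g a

g a: 2 trees
g g a: 1 tree
g a a: 1 tree
n g a: 1 tree

g a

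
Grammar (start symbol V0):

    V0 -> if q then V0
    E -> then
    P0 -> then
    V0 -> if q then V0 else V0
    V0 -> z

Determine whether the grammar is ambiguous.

Witness: if q then if q then z else z

Derivation 1: V0 ⇒ if q then V0 ⇒ if q then if q then V0 else V0 ⇒ if q then if q then z else V0 ⇒ if q then if q then z else z
Derivation 2: V0 ⇒ if q then V0 else V0 ⇒ if q then if q then V0 else V0 ⇒ if q then if q then z else V0 ⇒ if q then if q then z else z

Two distinct leftmost derivations for the same string.

Ambiguous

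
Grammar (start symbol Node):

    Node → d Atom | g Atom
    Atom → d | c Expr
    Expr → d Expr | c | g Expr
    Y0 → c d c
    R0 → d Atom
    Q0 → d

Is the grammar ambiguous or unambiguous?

Only Node, Atom, Expr are reachable from Node; ignoring the rest: The reachable rules are right-linear with at most one rule per (nonterminal, next-terminal) pair. Each input token forces the next rule, so parsing is deterministic.

Unambiguous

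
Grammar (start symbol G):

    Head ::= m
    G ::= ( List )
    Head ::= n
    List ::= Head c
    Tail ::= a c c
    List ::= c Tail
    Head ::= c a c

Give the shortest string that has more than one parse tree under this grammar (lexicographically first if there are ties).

( c a c c )

length 4: no string has ≥2 trees
length 6: ( c a c c ) has 2 parse trees

Two derivations of ( c a c c ):
  G ⇒ ( List ) ⇒ ( Head c ) ⇒ ( c a c c )
  G ⇒ ( List ) ⇒ ( c Tail ) ⇒ ( c a c c )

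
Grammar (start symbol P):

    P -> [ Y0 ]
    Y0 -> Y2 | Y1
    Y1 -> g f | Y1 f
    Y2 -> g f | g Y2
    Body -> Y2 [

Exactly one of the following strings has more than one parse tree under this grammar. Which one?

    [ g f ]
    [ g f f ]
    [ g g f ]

[ g f ]: 2 trees
[ g f f ]: 1 tree
[ g g f ]: 1 tree

[ g f ]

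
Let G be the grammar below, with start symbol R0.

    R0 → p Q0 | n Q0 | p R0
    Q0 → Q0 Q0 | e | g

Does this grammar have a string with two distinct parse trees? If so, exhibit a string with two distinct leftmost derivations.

Witness: n e e e

Derivation 1: R0 ⇒ n Q0 ⇒ n Q0 Q0 ⇒ n Q0 Q0 Q0 ⇒ n e Q0 Q0 ⇒ n e e Q0 ⇒ n e e e
Derivation 2: R0 ⇒ n Q0 ⇒ n Q0 Q0 ⇒ n e Q0 ⇒ n e Q0 Q0 ⇒ n e e Q0 ⇒ n e e e

Two distinct leftmost derivations for the same string.

Ambiguous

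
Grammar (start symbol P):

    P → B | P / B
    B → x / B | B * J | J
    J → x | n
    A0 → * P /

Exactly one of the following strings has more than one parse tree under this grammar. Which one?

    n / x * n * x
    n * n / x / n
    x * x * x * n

n / x * n * x: 1 tree
n * n / x / n: 2 trees
x * x * x * n: 1 tree

n * n / x / n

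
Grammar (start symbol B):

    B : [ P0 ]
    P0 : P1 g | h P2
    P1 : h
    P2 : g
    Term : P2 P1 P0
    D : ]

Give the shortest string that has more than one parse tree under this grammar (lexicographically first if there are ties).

[ h g ]

length 4: [ h g ] has 2 parse trees

Two derivations of [ h g ]:
  B ⇒ [ P0 ] ⇒ [ P1 g ] ⇒ [ h g ]
  B ⇒ [ P0 ] ⇒ [ h P2 ] ⇒ [ h g ]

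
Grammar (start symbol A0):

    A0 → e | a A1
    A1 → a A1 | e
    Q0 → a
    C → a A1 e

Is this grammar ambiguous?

Unambiguous

(Q0, C are unreachable from A0, so their rules don't affect L(A0).) Each reachable nonterminal has at most one production per leading terminal, and all productions are right-linear; the derivation is determined token-by-token.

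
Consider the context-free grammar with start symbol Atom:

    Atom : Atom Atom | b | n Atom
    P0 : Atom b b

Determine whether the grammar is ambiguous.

Ambiguous

Witness: b b b

Derivation 1: Atom ⇒ Atom Atom ⇒ Atom Atom Atom ⇒ b Atom Atom ⇒ b b Atom ⇒ b b b
Derivation 2: Atom ⇒ Atom Atom ⇒ b Atom ⇒ b Atom Atom ⇒ b b Atom ⇒ b b b

Two distinct leftmost derivations for the same string.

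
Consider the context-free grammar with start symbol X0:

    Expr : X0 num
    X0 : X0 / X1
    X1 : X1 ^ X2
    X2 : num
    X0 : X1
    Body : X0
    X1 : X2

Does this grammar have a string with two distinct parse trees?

(Body, Expr are unreachable from X0, so their rules don't affect L(X0).) The grammar is stratified — X0 handles '/' (left-recursive), X1 handles '^', X2 atoms. Each operator has a fixed associativity and precedence level, so every string has one parse.

Unambiguous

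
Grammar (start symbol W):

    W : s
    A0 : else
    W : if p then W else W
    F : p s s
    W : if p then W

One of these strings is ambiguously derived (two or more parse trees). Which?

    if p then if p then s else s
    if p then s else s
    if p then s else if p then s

if p then if p then s else s: 2 trees
if p then s else s: 1 tree
if p then s else if p then s: 1 tree

if p then if p then s else s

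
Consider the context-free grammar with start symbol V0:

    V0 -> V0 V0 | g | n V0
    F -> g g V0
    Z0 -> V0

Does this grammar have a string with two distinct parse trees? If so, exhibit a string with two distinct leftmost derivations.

Ambiguous

Witness: g g g

Derivation 1: V0 ⇒ V0 V0 ⇒ V0 V0 V0 ⇒ g V0 V0 ⇒ g g V0 ⇒ g g g
Derivation 2: V0 ⇒ V0 V0 ⇒ g V0 ⇒ g V0 V0 ⇒ g g V0 ⇒ g g g

Two distinct leftmost derivations for the same string.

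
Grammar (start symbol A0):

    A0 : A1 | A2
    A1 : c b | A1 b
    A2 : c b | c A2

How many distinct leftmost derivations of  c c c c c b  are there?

Parse trees for c c c c c b:
  [A0 [A2 c [A2 c [A2 c [A2 c [A2 c b]]]]]]

1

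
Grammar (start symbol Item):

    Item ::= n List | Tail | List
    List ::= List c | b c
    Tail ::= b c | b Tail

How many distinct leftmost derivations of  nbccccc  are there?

Parse trees for nbccccc:
  [Item n [List [List [List [List [List b c] c] c] c] c]]

1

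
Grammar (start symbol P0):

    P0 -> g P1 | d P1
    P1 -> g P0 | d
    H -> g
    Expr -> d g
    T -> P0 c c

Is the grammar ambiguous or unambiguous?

Unambiguous

(H, Expr, T are unreachable from P0, so their rules don't affect L(P0).) Each reachable nonterminal has at most one production per leading terminal, and all productions are right-linear; the derivation is determined token-by-token.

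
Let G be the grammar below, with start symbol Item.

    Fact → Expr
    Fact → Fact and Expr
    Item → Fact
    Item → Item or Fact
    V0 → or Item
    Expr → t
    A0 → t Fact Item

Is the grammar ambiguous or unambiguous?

Unambiguous

(V0, A0 are unreachable from Item, so their rules don't affect L(Item).) The grammar is stratified — Item handles 'or' (left-recursive), Fact handles 'and', Expr atoms. Each operator has a fixed associativity and precedence level, so every string has one parse.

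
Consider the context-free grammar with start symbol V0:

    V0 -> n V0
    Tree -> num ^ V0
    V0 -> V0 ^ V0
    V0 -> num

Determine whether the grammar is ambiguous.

Ambiguous

Witness: n num ^ num

Derivation 1: V0 ⇒ n V0 ⇒ n V0 ^ V0 ⇒ n num ^ V0 ⇒ n num ^ num
Derivation 2: V0 ⇒ V0 ^ V0 ⇒ n V0 ^ V0 ⇒ n num ^ V0 ⇒ n num ^ num

Two distinct leftmost derivations for the same string.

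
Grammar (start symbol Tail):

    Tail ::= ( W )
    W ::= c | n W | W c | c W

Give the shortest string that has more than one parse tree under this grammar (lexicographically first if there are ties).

( c c )

length 3: no string has ≥2 trees
length 4: ( c c ) has 2 parse trees

Two derivations of ( c c ):
  Tail ⇒ ( W ) ⇒ ( W c ) ⇒ ( c c )
  Tail ⇒ ( W ) ⇒ ( c W ) ⇒ ( c c )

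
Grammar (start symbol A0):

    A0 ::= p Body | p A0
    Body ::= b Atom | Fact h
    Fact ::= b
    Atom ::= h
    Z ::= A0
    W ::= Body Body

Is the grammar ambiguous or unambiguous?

Ambiguous

Witness: p b h

Derivation 1: A0 ⇒ p Body ⇒ p b Atom ⇒ p b h
Derivation 2: A0 ⇒ p Body ⇒ p Fact h ⇒ p b h

Two distinct leftmost derivations for the same string.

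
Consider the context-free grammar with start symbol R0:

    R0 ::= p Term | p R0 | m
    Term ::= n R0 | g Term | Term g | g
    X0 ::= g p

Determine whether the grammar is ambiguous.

Ambiguous

Witness: p g g

Derivation 1: R0 ⇒ p Term ⇒ p g Term ⇒ p g g
Derivation 2: R0 ⇒ p Term ⇒ p Term g ⇒ p g g

Two distinct leftmost derivations for the same string.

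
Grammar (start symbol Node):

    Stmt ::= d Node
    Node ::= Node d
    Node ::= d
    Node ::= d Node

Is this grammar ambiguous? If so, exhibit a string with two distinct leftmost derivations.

Ambiguous

Witness: d d

Derivation 1: Node ⇒ Node d ⇒ d d
Derivation 2: Node ⇒ d Node ⇒ d d

Two distinct leftmost derivations for the same string.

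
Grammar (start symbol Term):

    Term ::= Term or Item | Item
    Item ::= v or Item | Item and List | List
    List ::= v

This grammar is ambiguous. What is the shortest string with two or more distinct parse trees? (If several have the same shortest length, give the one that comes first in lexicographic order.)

length 1: no string has ≥2 trees
length 3: v or v has 2 parse trees

Two derivations of v or v:
  Term ⇒ Term or Item ⇒ Item or Item ⇒ List or Item ⇒ v or Item ⇒ v or List ⇒ v or v
  Term ⇒ Item ⇒ v or Item ⇒ v or List ⇒ v or v

v or v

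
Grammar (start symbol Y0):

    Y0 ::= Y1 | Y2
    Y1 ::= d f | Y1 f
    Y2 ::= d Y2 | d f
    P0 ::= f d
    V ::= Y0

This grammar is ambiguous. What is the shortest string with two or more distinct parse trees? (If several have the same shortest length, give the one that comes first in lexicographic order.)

d f

length 2: d f has 2 parse trees

Two derivations of d f:
  Y0 ⇒ Y1 ⇒ d f
  Y0 ⇒ Y2 ⇒ d f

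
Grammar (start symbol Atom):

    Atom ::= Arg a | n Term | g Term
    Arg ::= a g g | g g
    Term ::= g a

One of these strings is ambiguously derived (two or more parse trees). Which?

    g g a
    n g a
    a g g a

g g a: 2 trees
n g a: 1 tree
a g g a: 1 tree

g g a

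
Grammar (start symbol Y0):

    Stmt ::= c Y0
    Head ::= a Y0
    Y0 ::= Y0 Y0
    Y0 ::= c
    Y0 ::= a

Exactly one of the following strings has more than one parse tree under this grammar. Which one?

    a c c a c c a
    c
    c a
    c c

a c c a c c a: 132 trees
c: 1 tree
c a: 1 tree
c c: 1 tree

a c c a c c a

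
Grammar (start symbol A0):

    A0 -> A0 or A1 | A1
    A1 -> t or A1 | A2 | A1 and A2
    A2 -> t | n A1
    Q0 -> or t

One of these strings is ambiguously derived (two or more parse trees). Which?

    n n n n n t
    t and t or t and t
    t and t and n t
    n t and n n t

n t and n n t

n n n n n t: 1 tree
t and t or t and t: 1 tree
t and t and n t: 1 tree
n t and n n t: 2 trees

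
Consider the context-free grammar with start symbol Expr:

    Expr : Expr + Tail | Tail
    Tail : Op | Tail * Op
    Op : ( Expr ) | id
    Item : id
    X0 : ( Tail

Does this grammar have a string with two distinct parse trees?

Unambiguous

Only Expr, Tail, Op are reachable from Expr; ignoring the rest: This is a standard precedence ladder (Expr over Tail over Op), with each level left-recursive on its own operator ('+' at Expr, '*' at Tail). That structure is LR(1), hence unambiguous.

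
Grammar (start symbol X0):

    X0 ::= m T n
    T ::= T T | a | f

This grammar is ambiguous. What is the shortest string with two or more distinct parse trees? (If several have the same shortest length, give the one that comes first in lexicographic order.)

m a a a n

length 3: no string has ≥2 trees
length 4: no string has ≥2 trees
length 5: m a a a n has 2 parse trees

Two derivations of m a a a n:
  X0 ⇒ m T n ⇒ m T T n ⇒ m T T T n ⇒ m a T T n ⇒ m a a T n ⇒ m a a a n
  X0 ⇒ m T n ⇒ m T T n ⇒ m a T n ⇒ m a T T n ⇒ m a a T n ⇒ m a a a n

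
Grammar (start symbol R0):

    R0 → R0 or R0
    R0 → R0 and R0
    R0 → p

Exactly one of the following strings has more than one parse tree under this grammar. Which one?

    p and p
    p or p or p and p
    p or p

p or p or p and p

p and p: 1 tree
p or p or p and p: 5 trees
p or p: 1 tree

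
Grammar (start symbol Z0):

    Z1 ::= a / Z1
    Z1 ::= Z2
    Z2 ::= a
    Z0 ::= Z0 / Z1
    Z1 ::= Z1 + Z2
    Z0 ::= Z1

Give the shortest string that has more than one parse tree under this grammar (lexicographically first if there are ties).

length 1: no string has ≥2 trees
length 3: a / a has 2 parse trees

Two derivations of a / a:
  Z0 ⇒ Z0 / Z1 ⇒ Z1 / Z1 ⇒ Z2 / Z1 ⇒ a / Z1 ⇒ a / Z2 ⇒ a / a
  Z0 ⇒ Z1 ⇒ a / Z1 ⇒ a / Z2 ⇒ a / a

a / a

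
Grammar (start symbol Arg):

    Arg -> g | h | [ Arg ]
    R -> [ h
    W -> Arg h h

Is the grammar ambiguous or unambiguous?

Unambiguous

Only Arg is reachable from Arg; ignoring the rest: Each string is a nest of matched brackets around a single atom. An opening bracket forces the recursive rule; an atom forces the base rule.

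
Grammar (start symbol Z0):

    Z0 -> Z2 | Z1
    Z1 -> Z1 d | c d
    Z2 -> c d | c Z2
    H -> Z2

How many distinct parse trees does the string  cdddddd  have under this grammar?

1

Parse trees for cdddddd:
  [Z0 [Z1 [Z1 [Z1 [Z1 [Z1 [Z1 c d] d] d] d] d] d]]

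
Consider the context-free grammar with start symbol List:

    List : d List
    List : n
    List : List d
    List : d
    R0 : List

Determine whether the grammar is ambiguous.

Ambiguous

Witness: d d

Derivation 1: List ⇒ d List ⇒ d d
Derivation 2: List ⇒ List d ⇒ d d

Two distinct leftmost derivations for the same string.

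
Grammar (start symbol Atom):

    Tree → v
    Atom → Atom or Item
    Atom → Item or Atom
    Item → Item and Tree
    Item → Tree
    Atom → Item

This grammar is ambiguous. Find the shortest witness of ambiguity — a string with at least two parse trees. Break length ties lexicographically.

length 1: no string has ≥2 trees
length 3: v or v has 2 parse trees

Two derivations of v or v:
  Atom ⇒ Atom or Item ⇒ Item or Item ⇒ Tree or Item ⇒ v or Item ⇒ v or Tree ⇒ v or v
  Atom ⇒ Item or Atom ⇒ Tree or Atom ⇒ v or Atom ⇒ v or Item ⇒ v or Tree ⇒ v or v

v or v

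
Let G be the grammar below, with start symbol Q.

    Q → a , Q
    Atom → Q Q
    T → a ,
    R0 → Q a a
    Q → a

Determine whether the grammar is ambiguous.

Only Q is reachable from Q; ignoring the rest: The reachable grammar is A → atom sep A | atom. Each atom is followed by either the separator (recurse) or end-of-string (stop) — no choice point.

Unambiguous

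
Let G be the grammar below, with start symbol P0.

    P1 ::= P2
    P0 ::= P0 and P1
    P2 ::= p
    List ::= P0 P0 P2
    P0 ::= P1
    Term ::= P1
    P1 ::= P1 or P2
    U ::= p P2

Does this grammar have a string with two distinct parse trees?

Unambiguous

Only P0, P1, P2 are reachable from P0; ignoring the rest: This is a standard precedence ladder (P0 over P1 over P2), with each level left-recursive on its own operator ('and' at P0, 'or' at P1). That structure is LR(1), hence unambiguous.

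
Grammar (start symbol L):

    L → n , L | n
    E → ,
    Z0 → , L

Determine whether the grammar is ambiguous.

Only L is reachable from L; ignoring the rest: The reachable grammar is A → atom sep A | atom. Each atom is followed by either the separator (recurse) or end-of-string (stop) — no choice point.

Unambiguous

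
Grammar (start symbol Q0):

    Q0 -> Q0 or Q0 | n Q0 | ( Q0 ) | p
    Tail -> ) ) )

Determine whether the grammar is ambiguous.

Witness: n p or p

Derivation 1: Q0 ⇒ Q0 or Q0 ⇒ n Q0 or Q0 ⇒ n p or Q0 ⇒ n p or p
Derivation 2: Q0 ⇒ n Q0 ⇒ n Q0 or Q0 ⇒ n p or Q0 ⇒ n p or p

Two distinct leftmost derivations for the same string.

Ambiguous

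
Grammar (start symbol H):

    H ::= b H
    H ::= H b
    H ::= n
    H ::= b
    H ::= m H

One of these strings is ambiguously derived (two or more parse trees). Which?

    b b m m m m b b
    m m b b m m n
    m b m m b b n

b b m m m m b b

b b m m m m b b: 8 trees
m m b b m m n: 1 tree
m b m m b b n: 1 tree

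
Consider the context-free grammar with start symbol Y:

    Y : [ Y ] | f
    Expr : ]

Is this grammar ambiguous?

Unambiguous

Only Y is reachable from Y; ignoring the rest: L(Y) is { openⁿ atom closeⁿ : n ≥ 0 }. The bracket depth fixes n, and the derivation is forced at every step.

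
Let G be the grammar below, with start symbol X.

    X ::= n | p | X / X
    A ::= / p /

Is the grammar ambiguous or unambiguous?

Witness: n / n / n

Derivation 1: X ⇒ X / X ⇒ n / X ⇒ n / X / X ⇒ n / n / X ⇒ n / n / n
Derivation 2: X ⇒ X / X ⇒ X / X / X ⇒ n / X / X ⇒ n / n / X ⇒ n / n / n

Two distinct leftmost derivations for the same string.

Ambiguous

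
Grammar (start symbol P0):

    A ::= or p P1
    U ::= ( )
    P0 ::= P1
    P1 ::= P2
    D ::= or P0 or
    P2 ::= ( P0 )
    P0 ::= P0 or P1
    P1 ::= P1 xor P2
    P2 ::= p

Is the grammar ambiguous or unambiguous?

Only P0, P1, P2 are reachable from P0; ignoring the rest: This is a standard precedence ladder (P0 over P1 over P2), with each level left-recursive on its own operator ('or' at P0, 'xor' at P1). That structure is LR(1), hence unambiguous.

Unambiguous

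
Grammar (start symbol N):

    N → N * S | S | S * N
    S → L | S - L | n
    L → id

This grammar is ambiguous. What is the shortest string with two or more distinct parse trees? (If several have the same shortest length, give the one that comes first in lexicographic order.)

length 1: no string has ≥2 trees
length 3: id * id has 2 parse trees

Two derivations of id * id:
  N ⇒ N * S ⇒ S * S ⇒ L * S ⇒ id * S ⇒ id * L ⇒ id * id
  N ⇒ S * N ⇒ L * N ⇒ id * N ⇒ id * S ⇒ id * L ⇒ id * id

id * id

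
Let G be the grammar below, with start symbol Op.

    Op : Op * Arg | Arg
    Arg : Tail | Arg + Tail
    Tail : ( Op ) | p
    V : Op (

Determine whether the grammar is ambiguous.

(V is unreachable from Op, so its rules don't affect L(Op).) The grammar is stratified — Op handles '*' (left-recursive), Arg handles '+', Tail atoms. Each operator has a fixed associativity and precedence level, so every string has one parse.

Unambiguous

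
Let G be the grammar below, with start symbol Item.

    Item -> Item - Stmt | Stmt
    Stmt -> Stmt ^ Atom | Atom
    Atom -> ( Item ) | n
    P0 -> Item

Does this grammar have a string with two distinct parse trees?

(P0 is unreachable from Item, so its rules don't affect L(Item).) Item → Item - Stmt | Stmt  ;  Stmt → Stmt ^ Atom | Atom  — a left-associative chain with Atom at the bottom. Each string factors uniquely by precedence.

Unambiguous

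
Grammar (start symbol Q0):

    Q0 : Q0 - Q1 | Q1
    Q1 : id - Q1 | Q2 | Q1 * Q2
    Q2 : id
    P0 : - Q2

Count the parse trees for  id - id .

Parse trees for id - id:
  [Q0 [Q0 [Q1 [Q2 id]]] - [Q1 [Q2 id]]]
  [Q0 [Q1 id - [Q1 [Q2 id]]]]

2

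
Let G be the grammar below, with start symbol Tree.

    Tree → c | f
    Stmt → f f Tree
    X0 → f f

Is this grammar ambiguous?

Only Tree is reachable from Tree; ignoring the rest: The reachable rules are right-linear with at most one rule per (nonterminal, next-terminal) pair. Each input token forces the next rule, so parsing is deterministic.

Unambiguous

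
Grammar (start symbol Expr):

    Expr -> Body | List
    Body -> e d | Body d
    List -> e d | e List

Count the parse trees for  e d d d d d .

1

Parse trees for e d d d d d:
  [Expr [Body [Body [Body [Body [Body e d] d] d] d] d]]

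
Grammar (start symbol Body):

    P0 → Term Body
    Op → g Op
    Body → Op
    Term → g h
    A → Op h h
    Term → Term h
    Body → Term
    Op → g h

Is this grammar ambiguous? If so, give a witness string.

Witness: g h

Derivation 1: Body ⇒ Op ⇒ g h
Derivation 2: Body ⇒ Term ⇒ g h

Two distinct leftmost derivations for the same string.

Ambiguous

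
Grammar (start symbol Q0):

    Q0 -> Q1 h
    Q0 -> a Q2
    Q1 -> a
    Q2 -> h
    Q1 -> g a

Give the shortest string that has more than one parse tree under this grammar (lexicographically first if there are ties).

a h

length 2: a h has 2 parse trees

Two derivations of a h:
  Q0 ⇒ Q1 h ⇒ a h
  Q0 ⇒ a Q2 ⇒ a h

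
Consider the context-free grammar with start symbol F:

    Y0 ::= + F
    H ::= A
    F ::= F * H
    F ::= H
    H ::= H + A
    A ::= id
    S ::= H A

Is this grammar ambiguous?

Only F, H, A are reachable from F; ignoring the rest: F → F * H | H  ;  H → H + A | A  — a left-associative chain with A at the bottom. Each string factors uniquely by precedence.

Unambiguous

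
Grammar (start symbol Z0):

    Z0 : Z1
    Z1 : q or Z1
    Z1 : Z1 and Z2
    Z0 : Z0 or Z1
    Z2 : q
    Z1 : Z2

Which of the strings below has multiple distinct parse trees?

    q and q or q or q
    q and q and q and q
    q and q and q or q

q and q or q or q

q and q or q or q: 2 trees
q and q and q and q: 1 tree
q and q and q or q: 1 tree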